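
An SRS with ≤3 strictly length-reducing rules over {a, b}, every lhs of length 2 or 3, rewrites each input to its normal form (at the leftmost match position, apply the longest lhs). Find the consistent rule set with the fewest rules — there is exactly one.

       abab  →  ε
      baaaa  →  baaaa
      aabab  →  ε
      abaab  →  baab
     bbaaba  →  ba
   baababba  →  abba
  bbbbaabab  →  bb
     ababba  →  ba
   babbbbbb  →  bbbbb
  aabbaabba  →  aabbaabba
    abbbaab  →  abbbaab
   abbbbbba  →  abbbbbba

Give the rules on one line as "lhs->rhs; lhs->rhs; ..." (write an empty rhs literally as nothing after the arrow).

  | abab => bab => ε
  | baaaa
  | aabab => abab => bab => ε
  | abaab => baab

aba->ba; bab->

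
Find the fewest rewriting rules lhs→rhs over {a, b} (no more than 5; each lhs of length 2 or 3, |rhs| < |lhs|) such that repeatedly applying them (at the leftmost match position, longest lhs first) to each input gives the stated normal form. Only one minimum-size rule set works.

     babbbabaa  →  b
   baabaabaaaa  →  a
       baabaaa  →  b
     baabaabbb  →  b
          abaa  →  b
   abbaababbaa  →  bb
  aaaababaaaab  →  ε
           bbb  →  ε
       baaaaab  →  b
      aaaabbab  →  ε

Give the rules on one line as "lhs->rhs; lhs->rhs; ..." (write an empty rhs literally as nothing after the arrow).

  | babbbabaa => baababaa => bbbabaa => abaa => abb => aa => b
  | baabaabaaaa => bbbaabaaaa => aabaaaa => bbaaaa => bbba => a
  | baabaaa => bbbaaa => aaa => b
  | baabaabbb => bbbaabbb => aabbb => bbbb => b

aa->b; aaa->b; abb->aa; bbb->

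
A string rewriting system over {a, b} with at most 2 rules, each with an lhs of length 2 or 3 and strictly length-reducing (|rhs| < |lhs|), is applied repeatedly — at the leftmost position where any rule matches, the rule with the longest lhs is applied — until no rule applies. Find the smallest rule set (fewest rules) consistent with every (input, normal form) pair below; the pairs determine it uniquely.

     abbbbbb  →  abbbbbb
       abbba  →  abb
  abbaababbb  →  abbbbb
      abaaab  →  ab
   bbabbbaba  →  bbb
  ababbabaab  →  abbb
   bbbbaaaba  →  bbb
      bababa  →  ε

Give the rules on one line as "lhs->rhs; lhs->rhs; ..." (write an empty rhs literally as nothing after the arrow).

  | abbbbbb
  | abbba => abb
  | abbaababbb => abbbabbb => abbbbb
  | abaaab => abab => ab

ba->; baa->b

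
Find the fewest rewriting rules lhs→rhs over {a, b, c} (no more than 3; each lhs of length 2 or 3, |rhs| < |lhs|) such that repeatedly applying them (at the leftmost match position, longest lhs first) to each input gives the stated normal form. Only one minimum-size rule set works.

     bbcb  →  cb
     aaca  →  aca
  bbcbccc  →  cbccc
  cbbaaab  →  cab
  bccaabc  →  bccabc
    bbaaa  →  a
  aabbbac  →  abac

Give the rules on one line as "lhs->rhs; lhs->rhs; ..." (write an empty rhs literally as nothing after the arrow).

aa->a; bb->

  | bbcb => cb
  | aaca => aca
  | bbcbccc => cbccc
  | cbbaaab => caaab => caab => cab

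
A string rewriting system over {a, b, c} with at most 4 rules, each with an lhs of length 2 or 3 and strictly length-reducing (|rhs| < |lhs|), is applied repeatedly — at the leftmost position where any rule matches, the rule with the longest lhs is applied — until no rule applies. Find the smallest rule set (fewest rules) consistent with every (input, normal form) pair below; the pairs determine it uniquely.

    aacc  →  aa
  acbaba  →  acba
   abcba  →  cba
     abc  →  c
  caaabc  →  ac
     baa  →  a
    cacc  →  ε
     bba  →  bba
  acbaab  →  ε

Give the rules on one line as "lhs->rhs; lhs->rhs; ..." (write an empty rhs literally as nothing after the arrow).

  | aacc => aa
  | acbaba => acba
  | abcba => cba
  | abc => c

ab->; baa->a; ca->; cc->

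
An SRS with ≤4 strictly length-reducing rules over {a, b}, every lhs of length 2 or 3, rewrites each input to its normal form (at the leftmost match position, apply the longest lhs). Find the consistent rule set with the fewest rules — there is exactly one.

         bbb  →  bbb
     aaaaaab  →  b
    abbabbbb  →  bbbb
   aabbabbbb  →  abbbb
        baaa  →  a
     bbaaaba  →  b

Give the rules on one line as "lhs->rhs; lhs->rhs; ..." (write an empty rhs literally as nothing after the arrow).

  | bbb
  | aaaaaab => baaaab => aaaab => baab => aab => b
  | abbabbbb => ababbbb => aabbbb => bbbb
  | aabbabbbb => bbabbbb => babbbb => abbbb

aa->b; aab->b; ba->a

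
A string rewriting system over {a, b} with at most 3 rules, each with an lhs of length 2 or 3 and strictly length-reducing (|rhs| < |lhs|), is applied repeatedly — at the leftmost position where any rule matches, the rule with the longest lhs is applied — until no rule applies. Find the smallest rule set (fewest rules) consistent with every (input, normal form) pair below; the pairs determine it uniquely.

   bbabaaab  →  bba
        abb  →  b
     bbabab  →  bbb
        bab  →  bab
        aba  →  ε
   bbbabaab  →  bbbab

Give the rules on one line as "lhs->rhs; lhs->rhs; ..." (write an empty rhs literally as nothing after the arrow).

  | bbabaaab => bbaab => bba
  | abb => b
  | bbabab => bbb
  | bab

aab->a; aba->; abb->b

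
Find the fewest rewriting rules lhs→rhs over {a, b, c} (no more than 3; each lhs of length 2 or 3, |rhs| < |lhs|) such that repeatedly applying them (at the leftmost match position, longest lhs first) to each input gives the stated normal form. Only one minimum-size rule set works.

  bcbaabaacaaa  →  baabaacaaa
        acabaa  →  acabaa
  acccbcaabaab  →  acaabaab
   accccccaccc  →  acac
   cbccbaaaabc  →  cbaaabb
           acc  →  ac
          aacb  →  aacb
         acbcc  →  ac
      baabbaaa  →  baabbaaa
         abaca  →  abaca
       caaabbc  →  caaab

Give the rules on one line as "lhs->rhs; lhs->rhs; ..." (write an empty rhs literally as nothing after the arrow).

abc->bb; bc->; cc->c

  | bcbaabaacaaa => baabaacaaa
  | acabaa
  | acccbcaabaab => accbcaabaab => acbcaabaab => acaabaab
  | accccccaccc => acccccaccc => accccaccc => acccaccc => accaccc => acaccc => acacc => acac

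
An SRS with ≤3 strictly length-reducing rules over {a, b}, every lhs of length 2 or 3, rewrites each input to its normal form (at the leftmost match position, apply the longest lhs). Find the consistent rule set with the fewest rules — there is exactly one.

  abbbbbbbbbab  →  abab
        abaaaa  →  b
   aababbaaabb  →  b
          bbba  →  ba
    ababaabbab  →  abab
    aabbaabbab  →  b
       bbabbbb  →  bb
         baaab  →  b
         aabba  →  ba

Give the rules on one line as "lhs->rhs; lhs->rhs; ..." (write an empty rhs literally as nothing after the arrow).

  | abbbbbbbbbab => abbbbbbbab => abbbbbab => abbbab => abab
  | abaaaa => abbaa => aa => b
  | aababbaaabb => bbabbaaabb => bbaaabb => aabb => bbb => b
  | bbba => ba

aa->b; bba->; bbb->b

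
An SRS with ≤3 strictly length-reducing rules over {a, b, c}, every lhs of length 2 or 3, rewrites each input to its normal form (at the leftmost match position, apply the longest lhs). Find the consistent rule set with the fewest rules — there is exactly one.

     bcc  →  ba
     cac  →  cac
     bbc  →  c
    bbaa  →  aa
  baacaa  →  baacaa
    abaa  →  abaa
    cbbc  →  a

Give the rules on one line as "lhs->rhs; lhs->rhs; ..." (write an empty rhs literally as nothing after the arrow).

  | bcc => ba
  | cac
  | bbc => c
  | bbaa => aa

bb->; cc->a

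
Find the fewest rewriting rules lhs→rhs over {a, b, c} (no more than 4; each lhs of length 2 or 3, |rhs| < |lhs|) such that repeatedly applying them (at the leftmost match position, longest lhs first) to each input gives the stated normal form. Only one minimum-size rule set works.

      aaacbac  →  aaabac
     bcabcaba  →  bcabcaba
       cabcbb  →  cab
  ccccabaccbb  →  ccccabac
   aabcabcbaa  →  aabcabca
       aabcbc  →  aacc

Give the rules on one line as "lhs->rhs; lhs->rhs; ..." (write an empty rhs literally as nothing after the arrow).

bb->c; bba->bc; cb->b

  | aaacbac => aaabac
  | bcabcaba
  | cabcbb => cabbb => cacb => cab
  | ccccabaccbb => ccccabacbb => ccccababb => ccccabac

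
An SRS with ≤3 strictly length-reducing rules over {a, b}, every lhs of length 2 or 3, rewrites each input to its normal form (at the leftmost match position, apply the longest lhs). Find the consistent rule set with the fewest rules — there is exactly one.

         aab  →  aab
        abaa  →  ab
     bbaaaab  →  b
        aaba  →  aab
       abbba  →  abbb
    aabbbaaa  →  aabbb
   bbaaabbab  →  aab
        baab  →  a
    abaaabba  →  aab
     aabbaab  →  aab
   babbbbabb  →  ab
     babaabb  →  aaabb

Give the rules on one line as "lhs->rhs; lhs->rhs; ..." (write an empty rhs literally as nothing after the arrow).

ba->b; bab->a

  | aab
  | abaa => aba => ab
  | bbaaaab => bbaaab => bbaab => bbab => ba => b
  | aaba => aab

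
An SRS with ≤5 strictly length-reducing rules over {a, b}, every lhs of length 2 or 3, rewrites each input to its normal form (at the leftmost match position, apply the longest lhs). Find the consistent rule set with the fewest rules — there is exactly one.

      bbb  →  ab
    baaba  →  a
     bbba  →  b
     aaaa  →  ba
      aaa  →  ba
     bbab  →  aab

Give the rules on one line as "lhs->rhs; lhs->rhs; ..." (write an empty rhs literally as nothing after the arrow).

  | bbb => ab
  | baaba => baba => bb => a
  | bbba => aba => b
  | aaaa => baa => ba

aaa->ba; aba->b; baa->ba; bb->a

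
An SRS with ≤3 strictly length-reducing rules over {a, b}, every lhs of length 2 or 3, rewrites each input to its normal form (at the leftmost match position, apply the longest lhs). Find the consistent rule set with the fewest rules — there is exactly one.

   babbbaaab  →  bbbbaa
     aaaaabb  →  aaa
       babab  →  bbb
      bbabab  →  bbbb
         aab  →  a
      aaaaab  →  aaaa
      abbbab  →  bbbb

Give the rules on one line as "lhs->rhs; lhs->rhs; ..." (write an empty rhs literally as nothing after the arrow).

aab->a; ab->b

  | babbbaaab => bbbbaaab => bbbbaa
  | aaaaabb => aaaab => aaa
  | babab => bbab => bbb
  | bbabab => bbbab => bbbb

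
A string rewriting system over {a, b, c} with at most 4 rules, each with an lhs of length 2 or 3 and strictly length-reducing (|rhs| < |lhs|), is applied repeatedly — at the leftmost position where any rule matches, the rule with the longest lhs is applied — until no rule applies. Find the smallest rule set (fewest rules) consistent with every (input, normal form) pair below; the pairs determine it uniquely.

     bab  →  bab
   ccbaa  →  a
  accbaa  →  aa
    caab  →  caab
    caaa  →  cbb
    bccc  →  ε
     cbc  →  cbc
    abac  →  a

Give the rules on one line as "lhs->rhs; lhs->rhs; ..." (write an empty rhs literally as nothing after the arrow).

  | bab
  | ccbaa => abaa => a
  | accbaa => aabaa => aa
  | caab

aaa->bb; baa->; bac->; cc->a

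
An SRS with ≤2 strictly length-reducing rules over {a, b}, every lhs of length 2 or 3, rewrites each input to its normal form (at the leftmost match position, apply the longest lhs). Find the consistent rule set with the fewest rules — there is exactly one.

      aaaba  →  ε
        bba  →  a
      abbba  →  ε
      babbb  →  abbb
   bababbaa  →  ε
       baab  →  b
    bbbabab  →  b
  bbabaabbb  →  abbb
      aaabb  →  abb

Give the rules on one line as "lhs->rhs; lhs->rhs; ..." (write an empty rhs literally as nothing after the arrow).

aa->; ba->a

  | aaaba => aba => aa => ε
  | bba => ba => a
  | abbba => abba => aba => aa => ε
  | babbb => abbb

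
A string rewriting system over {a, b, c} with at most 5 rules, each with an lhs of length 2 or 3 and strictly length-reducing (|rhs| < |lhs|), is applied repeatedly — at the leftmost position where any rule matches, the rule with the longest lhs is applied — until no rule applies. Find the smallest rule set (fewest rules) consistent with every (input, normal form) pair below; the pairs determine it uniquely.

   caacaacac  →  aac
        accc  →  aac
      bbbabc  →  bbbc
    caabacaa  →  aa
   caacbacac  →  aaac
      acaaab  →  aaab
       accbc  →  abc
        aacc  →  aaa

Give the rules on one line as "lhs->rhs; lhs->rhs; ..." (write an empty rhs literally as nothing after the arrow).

  | caacaacac => acaacac => aacac => aac
  | accc => aac
  | bbbabc => bbbc
  | caabacaa => abacaa => acaa => aa

ba->; ca->; cc->a; ccb->b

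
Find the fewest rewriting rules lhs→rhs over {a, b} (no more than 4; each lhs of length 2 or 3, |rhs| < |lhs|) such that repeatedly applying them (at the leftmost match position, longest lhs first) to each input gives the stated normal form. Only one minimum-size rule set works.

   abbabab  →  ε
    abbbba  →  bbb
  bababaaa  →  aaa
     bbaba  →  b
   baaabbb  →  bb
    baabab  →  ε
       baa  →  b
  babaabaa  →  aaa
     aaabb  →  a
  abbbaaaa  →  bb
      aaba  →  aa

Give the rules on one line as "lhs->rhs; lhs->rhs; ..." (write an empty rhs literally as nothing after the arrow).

  | abbabab => babab => ab => ε
  | abbbba => bbba => bbb
  | bababaaa => abaaa => aaa
  | bbaba => ba => b

ab->; ba->b; bab->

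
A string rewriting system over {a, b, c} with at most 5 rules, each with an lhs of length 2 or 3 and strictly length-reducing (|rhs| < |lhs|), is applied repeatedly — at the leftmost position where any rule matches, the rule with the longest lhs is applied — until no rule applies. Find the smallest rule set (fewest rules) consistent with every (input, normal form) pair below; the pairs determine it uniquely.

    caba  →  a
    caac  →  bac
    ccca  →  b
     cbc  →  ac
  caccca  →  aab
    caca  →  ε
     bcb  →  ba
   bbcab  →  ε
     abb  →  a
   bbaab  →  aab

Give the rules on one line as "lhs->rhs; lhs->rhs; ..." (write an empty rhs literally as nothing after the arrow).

bb->; bcc->aa; ca->b; cb->a

  | caba => bba => a
  | caac => bac
  | ccca => ccb => ca => b
  | cbc => ac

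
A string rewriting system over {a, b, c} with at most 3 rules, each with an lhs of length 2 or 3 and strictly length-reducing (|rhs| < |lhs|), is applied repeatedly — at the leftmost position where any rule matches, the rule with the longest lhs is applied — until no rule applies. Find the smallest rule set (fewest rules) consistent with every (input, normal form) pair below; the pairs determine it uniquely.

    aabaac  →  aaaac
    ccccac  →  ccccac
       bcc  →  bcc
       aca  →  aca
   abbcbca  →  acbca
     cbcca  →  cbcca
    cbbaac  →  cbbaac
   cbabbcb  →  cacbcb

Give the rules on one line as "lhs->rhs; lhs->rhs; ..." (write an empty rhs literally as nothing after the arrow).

ab->a; bab->ac

  | aabaac => aaaac
  | ccccac
  | bcc
  | aca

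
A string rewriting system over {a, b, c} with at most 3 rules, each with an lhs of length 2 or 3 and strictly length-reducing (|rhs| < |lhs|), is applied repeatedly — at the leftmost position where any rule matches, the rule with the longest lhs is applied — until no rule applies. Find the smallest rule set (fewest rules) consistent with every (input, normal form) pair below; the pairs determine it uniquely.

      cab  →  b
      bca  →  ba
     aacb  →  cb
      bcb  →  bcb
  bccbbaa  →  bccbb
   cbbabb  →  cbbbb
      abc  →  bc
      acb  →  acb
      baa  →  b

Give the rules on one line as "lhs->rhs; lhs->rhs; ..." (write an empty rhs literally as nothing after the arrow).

aa->; ab->b; ca->a

  | cab => ab => b
  | bca => ba
  | aacb => cb
  | bcb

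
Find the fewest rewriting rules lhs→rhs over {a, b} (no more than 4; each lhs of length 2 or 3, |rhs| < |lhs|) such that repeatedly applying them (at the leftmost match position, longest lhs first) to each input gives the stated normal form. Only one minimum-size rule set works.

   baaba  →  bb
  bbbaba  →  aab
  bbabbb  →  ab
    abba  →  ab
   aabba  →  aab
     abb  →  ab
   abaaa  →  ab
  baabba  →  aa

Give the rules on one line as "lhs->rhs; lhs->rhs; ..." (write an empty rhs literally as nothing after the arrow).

  | baaba => baba => bba => bb
  | bbbaba => aaba => aab
  | bbabbb => bbbbb => abb => ab
  | abba => aba => ab

abb->ab; ba->b; bbb->a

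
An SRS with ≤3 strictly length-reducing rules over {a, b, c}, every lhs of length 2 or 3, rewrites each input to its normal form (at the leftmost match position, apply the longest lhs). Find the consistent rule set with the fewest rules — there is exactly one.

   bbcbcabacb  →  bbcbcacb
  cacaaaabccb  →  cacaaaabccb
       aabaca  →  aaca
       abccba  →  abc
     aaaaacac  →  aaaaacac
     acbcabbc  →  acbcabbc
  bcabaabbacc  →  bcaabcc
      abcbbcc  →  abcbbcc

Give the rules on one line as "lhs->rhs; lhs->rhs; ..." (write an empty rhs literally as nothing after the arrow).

ba->; cba->

  | bbcbcabacb => bbcbcacb
  | cacaaaabccb
  | aabaca => aaca
  | abccba => abc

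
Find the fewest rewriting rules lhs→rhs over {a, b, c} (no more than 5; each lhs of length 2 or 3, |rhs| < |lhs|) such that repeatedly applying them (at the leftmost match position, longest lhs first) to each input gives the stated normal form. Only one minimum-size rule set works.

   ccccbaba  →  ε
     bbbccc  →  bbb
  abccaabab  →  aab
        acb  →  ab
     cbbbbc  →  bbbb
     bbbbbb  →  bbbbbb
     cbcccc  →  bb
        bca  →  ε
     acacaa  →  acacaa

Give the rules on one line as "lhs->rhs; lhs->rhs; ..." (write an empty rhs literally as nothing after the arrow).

  | ccccbaba => cccbaba => ccbaba => cbaba => baba => ba => ε
  | bbbccc => bbbcc => bbbc => bbb
  | abccaabab => abcaabab => abaabab => aabab => aab
  | acb => ab

ba->; bc->b; cb->b; cbc->bb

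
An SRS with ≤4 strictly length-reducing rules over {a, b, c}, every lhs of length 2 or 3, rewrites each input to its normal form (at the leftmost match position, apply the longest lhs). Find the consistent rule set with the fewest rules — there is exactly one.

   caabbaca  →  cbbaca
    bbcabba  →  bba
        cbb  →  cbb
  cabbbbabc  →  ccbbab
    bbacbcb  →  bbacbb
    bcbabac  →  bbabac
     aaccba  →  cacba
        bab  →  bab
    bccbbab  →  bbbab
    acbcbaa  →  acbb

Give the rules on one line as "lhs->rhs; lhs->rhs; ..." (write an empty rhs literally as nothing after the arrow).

aa->; aac->ca; abb->c; bc->b

  | caabbaca => cbbaca
  | bbcabba => bbabba => bbca => bba
  | cbb
  | cabbbbabc => ccbbabc => ccbbab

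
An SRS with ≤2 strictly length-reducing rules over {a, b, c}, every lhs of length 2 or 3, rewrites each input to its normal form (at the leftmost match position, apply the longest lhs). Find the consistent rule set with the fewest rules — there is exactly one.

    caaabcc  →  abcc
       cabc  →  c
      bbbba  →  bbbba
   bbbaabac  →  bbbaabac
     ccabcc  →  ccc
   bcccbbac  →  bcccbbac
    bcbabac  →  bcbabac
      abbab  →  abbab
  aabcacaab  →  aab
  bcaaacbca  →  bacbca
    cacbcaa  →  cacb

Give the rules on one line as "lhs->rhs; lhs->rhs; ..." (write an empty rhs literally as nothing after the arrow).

caa->; cab->

  | caaabcc => abcc
  | cabc => c
  | bbbba
  | bbbaabac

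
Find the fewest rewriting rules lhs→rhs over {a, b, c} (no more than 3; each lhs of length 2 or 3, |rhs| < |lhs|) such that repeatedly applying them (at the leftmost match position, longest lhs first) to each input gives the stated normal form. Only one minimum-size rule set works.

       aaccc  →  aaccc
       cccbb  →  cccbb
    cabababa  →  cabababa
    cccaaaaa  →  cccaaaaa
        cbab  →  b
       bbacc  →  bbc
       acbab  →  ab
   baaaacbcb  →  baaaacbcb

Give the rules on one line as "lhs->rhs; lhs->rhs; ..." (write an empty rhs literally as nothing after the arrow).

  | aaccc
  | cccbb
  | cabababa
  | cccaaaaa

bac->b; cba->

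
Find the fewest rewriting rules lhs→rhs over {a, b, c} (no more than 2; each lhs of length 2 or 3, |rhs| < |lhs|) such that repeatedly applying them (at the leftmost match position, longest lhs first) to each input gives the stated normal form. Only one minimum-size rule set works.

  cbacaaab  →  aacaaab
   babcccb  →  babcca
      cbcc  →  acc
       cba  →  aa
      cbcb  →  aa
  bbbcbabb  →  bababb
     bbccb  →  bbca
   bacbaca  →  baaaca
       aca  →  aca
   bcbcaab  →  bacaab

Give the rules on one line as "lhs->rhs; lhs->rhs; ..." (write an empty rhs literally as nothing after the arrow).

  | cbacaaab => aacaaab
  | babcccb => babcca
  | cbcc => acc
  | cba => aa

bba->ab; cb->a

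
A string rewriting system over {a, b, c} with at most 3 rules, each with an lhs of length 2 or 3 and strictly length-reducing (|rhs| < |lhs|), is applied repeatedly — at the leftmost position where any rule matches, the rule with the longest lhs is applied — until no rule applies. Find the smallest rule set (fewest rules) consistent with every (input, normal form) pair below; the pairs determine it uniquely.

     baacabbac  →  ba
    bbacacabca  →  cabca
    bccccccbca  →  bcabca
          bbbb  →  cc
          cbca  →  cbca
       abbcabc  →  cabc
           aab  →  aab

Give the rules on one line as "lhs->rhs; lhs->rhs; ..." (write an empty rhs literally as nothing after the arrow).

ac->; bb->c; ccc->ca

  | baacabbac => baabbac => baacac => baac => ba
  | bbacacabca => cacacabca => cacabca => cabca
  | bccccccbca => bcacccbca => bcccbca => bcabca
  | bbbb => cbb => cc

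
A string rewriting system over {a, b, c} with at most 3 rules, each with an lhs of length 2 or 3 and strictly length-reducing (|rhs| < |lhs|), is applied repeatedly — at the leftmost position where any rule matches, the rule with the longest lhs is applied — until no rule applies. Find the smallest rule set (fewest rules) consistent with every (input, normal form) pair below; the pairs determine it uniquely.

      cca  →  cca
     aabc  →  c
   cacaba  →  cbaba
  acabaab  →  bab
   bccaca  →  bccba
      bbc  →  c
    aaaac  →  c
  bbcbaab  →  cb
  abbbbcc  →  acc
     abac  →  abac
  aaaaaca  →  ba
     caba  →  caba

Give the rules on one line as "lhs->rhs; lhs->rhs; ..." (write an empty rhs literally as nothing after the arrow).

aa->b; aca->ba; bb->

  | cca
  | aabc => bbc => c
  | cacaba => cbaba
  | acabaab => babaab => babbb => bab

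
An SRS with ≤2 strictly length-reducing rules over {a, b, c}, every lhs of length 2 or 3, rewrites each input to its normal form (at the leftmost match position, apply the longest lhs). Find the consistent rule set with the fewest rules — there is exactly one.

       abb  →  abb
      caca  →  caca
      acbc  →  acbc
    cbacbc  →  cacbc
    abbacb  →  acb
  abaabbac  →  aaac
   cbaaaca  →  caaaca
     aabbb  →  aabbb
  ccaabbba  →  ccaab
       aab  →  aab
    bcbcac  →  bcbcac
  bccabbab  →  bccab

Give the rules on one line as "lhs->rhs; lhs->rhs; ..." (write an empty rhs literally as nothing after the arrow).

ba->a; bba->

  | abb
  | caca
  | acbc
  | cbacbc => cacbc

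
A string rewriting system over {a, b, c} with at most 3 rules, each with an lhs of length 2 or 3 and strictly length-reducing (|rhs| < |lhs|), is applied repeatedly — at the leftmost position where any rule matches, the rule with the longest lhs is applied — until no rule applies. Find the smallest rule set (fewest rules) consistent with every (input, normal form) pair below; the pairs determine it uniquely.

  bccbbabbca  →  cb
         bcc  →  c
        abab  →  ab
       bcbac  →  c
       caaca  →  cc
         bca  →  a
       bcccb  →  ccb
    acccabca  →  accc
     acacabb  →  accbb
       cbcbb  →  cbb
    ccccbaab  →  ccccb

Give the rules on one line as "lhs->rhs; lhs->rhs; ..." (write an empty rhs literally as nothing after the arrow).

ba->; bc->; ca->c

  | bccbbabbca => cbbabbca => cbbbca => cbba => cb
  | bcc => c
  | abab => ab
  | bcbac => bac => c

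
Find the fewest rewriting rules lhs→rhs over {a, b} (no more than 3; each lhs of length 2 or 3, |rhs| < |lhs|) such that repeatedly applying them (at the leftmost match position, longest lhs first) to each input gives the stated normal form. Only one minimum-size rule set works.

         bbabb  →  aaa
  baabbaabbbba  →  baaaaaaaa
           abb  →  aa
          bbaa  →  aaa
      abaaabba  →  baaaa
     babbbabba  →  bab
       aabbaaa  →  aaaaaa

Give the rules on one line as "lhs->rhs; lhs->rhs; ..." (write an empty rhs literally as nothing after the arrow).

aba->b; bb->a

  | bbabb => aabb => aaa
  | baabbaabbbba => baaaaabbbba => baaaaaabba => baaaaaaaa
  | abb => aa
  | bbaa => aaa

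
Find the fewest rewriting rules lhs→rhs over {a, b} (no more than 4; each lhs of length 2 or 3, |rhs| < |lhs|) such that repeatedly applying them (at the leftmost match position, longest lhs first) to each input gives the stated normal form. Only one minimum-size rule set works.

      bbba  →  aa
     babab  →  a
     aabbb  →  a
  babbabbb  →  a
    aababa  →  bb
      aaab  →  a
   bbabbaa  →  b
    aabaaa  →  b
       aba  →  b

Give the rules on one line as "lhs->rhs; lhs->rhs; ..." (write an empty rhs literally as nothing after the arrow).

aaa->bb; ab->b; ba->b; bbb->a

  | bbba => aa
  | babab => bbab => bbb => a
  | aabbb => abbb => bbb => a
  | babbabbb => bbbabbb => aabbb => abbb => bbb => a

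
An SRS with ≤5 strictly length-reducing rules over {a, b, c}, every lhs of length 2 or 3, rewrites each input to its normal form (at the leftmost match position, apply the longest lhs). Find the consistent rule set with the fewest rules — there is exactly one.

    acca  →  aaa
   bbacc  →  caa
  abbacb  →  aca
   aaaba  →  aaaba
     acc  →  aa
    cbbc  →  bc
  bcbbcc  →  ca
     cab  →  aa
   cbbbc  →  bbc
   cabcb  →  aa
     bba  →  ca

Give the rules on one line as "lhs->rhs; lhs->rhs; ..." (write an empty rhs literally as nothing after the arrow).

bba->ca; cab->aa; cb->; cc->a

  | acca => aaa
  | bbacc => cacc => caa
  | abbacb => acacb => aca
  | aaaba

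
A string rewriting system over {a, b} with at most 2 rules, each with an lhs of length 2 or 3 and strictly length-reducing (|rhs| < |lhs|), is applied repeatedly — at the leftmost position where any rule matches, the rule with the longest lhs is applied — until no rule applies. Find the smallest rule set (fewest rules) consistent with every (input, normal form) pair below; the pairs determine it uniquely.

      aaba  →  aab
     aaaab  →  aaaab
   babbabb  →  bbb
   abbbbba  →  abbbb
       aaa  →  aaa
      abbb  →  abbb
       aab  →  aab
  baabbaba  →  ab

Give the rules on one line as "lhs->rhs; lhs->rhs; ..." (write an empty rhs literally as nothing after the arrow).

aba->ab; ba->

  | aaba => aab
  | aaaab
  | babbabb => bbabb => bbb
  | abbbbba => abbbb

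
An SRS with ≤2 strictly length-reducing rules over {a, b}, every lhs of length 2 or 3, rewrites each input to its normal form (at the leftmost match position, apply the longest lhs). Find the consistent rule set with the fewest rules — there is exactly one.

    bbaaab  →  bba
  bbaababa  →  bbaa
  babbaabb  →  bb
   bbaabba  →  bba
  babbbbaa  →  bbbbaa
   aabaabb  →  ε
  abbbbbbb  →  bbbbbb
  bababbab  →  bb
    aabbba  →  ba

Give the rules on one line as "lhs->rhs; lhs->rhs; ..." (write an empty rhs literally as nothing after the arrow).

aaa->aa; ab->

  | bbaaab => bbaab => bba
  | bbaababa => bbaaba => bbaa
  | babbaabb => bbaabb => bbab => bb
  | bbaabba => bbaba => bba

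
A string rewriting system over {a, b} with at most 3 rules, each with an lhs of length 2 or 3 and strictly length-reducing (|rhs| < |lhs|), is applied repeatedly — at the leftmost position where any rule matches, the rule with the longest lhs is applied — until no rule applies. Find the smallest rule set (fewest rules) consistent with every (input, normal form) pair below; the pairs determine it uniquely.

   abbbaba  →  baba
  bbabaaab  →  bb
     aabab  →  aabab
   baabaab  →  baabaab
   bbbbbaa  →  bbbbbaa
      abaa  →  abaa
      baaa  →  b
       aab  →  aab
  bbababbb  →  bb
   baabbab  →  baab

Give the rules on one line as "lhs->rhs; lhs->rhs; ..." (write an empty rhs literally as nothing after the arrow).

aaa->; abb->

  | abbbaba => baba
  | bbabaaab => bbabb => bb
  | aabab
  | baabaab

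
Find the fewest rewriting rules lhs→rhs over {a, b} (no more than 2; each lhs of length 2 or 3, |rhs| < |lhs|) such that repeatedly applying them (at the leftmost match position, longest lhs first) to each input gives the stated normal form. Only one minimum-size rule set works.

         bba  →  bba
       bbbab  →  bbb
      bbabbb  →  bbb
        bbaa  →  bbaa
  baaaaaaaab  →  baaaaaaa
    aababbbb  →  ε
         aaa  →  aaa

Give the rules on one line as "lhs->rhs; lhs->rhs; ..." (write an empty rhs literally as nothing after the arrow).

  | bba
  | bbbab => bbb
  | bbabbb => bbb
  | bbaa

ab->; abb->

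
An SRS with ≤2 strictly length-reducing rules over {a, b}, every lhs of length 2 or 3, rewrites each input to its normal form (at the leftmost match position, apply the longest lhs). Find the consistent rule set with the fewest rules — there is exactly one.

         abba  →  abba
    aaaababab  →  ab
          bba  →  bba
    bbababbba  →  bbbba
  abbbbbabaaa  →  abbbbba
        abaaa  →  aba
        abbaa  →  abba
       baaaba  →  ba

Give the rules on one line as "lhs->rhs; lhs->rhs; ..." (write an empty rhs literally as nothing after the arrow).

aa->a; bab->b

  | abba
  | aaaababab => aaababab => aababab => ababab => abab => ab
  | bba
  | bbababbba => bbabbba => bbbba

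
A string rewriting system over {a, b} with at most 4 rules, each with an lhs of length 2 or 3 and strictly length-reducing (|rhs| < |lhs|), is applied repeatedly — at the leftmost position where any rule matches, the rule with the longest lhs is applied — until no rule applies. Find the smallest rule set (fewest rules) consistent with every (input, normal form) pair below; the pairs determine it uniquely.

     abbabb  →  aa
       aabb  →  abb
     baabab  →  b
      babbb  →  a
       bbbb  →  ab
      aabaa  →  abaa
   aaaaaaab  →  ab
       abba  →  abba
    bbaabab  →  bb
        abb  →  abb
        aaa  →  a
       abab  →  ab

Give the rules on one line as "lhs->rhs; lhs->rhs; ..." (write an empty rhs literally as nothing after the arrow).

aaa->a; aab->ab; bab->b; bbb->a

  | abbabb => abbb => aa
  | aabb => abb
  | baabab => babab => bab => b
  | babbb => bbb => a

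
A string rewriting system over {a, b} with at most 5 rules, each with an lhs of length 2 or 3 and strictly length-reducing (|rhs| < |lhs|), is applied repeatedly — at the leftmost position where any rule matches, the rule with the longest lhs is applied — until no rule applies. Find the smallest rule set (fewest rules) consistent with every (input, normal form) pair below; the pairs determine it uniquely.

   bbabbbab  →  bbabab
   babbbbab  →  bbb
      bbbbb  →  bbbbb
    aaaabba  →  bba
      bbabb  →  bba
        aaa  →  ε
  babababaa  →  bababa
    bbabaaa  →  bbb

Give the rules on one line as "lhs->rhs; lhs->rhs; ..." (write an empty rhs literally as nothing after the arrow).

aa->; aaa->aa; abb->a; baa->bb

  | bbabbbab => bbabab
  | babbbbab => babbab => baab => bbb
  | bbbbb
  | aaaabba => aaabba => aabba => bba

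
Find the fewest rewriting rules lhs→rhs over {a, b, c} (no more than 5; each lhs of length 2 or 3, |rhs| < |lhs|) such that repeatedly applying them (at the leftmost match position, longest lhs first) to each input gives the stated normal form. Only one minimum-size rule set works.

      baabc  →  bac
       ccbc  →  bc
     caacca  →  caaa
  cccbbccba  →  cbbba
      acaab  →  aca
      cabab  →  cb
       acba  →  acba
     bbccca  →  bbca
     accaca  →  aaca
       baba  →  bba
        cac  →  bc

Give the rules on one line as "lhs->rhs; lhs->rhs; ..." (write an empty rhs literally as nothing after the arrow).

  | baabc => bac
  | ccbc => bc
  | caacca => caaa
  | cccbbccba => cbbccba => cbbba

ab->; aba->ba; cac->bc; cc->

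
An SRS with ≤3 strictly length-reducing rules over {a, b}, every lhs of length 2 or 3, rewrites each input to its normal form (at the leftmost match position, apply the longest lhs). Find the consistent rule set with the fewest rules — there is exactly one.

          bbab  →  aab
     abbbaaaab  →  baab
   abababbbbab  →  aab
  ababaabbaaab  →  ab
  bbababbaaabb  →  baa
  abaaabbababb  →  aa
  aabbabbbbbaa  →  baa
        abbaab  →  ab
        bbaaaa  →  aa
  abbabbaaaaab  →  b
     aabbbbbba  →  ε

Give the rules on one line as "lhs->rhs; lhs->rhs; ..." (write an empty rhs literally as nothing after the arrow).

  | bbab => aab
  | abbbaaaab => aabaaaab => abaaab => baab
  | abababbbbab => bbabbbbab => aabbbbab => aaabbab => bbab => aab
  | ababaabbaaab => bbaabbaaab => aaabbaaab => bbaaab => aaaab => ab

aaa->; aba->b; bb->a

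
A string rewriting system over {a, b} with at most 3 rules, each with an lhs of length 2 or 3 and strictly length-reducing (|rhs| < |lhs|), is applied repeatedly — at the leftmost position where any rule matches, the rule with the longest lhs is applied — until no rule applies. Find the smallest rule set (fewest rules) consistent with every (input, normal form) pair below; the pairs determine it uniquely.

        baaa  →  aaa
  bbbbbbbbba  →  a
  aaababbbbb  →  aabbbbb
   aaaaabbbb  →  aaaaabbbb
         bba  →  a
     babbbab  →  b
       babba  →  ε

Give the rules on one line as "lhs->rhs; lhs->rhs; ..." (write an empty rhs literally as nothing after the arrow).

aba->; ba->a

  | baaa => aaa
  | bbbbbbbbba => bbbbbbbba => bbbbbbba => bbbbbba => bbbbba => bbbba => bbba => bba => ba => a
  | aaababbbbb => aabbbbb
  | aaaaabbbb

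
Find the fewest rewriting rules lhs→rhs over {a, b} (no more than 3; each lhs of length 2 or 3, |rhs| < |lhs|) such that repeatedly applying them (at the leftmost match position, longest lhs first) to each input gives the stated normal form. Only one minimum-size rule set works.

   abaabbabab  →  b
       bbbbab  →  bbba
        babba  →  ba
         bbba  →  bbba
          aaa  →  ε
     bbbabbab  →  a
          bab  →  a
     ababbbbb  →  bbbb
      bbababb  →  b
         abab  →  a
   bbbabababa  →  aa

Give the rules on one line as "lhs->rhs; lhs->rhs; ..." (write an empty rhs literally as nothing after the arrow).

  | abaabbabab => baabbabab => babbabab => ababab => babab => aab => ab => b
  | bbbbab => bbba
  | babba => aba => ba
  | bbba

aaa->; ab->b; bab->a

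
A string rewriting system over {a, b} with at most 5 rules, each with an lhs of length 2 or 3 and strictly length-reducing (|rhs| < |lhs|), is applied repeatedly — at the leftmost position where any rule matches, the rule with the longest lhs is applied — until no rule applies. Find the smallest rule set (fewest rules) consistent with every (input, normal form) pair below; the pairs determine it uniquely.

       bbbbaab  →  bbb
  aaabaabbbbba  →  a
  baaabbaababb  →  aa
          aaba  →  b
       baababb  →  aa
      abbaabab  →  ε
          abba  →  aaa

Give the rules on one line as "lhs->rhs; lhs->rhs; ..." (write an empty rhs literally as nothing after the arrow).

aab->ba; abb->aa; ba->b; bab->

  | bbbbaab => bbbbab => bbb
  | aaabaabbbbba => abaaabbbbba => abaabbbbba => ababbbbba => abbbba => aabba => baba => a
  | baaabbaababb => baabbaababb => babbaababb => baababb => bababb => abb => aa
  | aaba => baa => ba => b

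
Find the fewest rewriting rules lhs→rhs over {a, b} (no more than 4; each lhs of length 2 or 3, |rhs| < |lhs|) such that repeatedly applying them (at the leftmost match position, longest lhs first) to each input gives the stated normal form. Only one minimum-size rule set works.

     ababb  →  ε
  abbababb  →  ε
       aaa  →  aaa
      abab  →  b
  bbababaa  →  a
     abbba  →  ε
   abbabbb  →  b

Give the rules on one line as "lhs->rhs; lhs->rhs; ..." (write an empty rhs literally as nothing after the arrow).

ab->b; ba->; bb->

  | ababb => babb => bb => ε
  | abbababb => bbababb => ababb => babb => bb => ε
  | aaa
  | abab => bab => b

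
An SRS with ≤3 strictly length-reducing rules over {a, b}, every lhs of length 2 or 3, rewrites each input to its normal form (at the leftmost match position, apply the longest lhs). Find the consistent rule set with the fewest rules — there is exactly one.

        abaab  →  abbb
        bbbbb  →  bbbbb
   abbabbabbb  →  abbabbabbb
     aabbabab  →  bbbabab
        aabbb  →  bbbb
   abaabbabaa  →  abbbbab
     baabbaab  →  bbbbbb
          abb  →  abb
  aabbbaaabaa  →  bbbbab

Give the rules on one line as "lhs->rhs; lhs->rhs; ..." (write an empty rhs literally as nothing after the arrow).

aa->; aab->bb

  | abaab => abbb
  | bbbbb
  | abbabbabbb
  | aabbabab => bbbabab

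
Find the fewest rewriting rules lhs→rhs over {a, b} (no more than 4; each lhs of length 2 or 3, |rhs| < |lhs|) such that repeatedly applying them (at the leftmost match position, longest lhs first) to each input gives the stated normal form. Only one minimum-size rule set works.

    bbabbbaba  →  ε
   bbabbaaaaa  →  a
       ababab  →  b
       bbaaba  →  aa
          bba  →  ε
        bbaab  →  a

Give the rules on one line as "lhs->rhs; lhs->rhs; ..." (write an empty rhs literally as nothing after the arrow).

  | bbabbbaba => bbbaba => bba => ε
  | bbabbaaaaa => bbaaaaa => aaaa => a
  | ababab => aabab => aaab => b
  | bbaaba => aba => aa

aaa->; ab->a; bba->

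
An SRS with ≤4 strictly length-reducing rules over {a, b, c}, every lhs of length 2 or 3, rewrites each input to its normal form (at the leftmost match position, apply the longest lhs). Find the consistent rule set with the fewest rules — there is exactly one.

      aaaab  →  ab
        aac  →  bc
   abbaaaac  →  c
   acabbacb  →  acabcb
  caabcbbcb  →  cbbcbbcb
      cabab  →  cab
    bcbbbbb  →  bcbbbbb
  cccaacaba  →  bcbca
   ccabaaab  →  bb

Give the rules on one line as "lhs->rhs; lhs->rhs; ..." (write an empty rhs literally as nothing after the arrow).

aa->b; ba->; cc->b

  | aaaab => baab => ab
  | aac => bc
  | abbaaaac => abaaac => aaac => bac => c
  | acabbacb => acabcb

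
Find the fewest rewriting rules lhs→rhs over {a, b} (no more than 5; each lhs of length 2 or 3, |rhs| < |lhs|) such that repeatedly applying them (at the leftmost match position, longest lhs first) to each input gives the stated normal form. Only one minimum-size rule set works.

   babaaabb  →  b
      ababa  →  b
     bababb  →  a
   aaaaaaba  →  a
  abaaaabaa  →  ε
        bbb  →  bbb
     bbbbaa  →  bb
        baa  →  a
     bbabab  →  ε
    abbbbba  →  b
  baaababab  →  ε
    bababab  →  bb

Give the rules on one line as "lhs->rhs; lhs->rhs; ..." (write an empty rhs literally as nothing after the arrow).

aa->b; ab->a; ba->; bab->

  | babaaabb => aaabb => babb => b
  | ababa => aaba => bba => b
  | bababb => abb => ab => a
  | aaaaaaba => baaaaba => aaaba => baba => a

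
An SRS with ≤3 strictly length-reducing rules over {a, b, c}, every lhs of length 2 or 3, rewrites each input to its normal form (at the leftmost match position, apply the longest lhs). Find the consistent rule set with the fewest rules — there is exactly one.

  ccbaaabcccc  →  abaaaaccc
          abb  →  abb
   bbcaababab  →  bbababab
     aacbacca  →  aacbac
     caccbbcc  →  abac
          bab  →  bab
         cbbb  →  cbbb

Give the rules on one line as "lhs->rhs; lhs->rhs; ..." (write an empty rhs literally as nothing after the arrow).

  | ccbaaabcccc => abaaabcccc => abaaaaccc
  | abb
  | bbcaababab => bbababab
  | aacbacca => aacbac

bcc->ac; ca->; ccb->ab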